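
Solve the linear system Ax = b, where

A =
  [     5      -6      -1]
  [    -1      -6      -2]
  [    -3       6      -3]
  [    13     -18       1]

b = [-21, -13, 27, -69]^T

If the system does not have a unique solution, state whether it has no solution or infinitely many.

x_1 = -1, x_2 = 3, x_3 = -2

Row-reduce the augmented matrix:
R1 ← R1 / (5).
R2 ← R2 + 1·R1.
R3 ← R3 + 3·R1.
R4 ← R4 − 13·R1.
R2 ← R2 / (-36/5).
R1 ← R1 + 6/5·R2.
R3 ← R3 − 12/5·R2.
R4 ← R4 + 12/5·R2.
R3 ← R3 / (-13/3).
R1 ← R1 − 1/6·R3.
R2 ← R2 − 11/36·R3.
R4 ← R4 − 13/3·R3.
R4 reduces to 0 = 0, so the extra equation is consistent.
Reading off the reduced rows gives x_1 = -1, x_2 = 3, x_3 = -2.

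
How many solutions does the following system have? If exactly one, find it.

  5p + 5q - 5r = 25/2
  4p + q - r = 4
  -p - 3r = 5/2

p = 1/2, q = 1, r = -1

Row-reduce the augmented matrix:
R1 ← R1 / (5).
R2 ← R2 − 4·R1.
R3 ← R3 + 1·R1.
R2 ← R2 / (-3).
R1 ← R1 − 1·R2.
R3 ← R3 − 1·R2.
R3 ← R3 / (-3).
R2 ← R2 + 1·R3.
Reading off the reduced rows gives p = 1/2, q = 1, r = -1.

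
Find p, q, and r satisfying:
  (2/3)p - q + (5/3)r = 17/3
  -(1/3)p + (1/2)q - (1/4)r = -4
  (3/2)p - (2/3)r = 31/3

Row-reduce the augmented matrix:
R1 ← R1 / (2/3).
R2 ← R2 + 1/3·R1.
R3 ← R3 − 3/2·R1.
Swap R2 and R3.
R2 ← R2 / (9/4).
R1 ← R1 + 3/2·R2.
R3 ← R3 / (7/12).
R1 ← R1 + 4/9·R3.
R2 ← R2 + 53/27·R3.
Reading off the reduced rows gives p = 6, q = -5, r = -2.

p = 6, q = -5, r = -2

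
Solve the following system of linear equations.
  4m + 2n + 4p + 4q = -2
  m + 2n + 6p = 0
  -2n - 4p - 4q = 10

infinitely many solutions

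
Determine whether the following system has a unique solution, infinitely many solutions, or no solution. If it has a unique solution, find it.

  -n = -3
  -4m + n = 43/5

m = -7/5, n = 3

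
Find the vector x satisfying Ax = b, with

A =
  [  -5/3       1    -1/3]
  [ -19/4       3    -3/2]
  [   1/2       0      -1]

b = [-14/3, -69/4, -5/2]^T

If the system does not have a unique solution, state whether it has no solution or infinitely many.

Row-reduce:
R1 ← R1 / (-5/3).
R2 ← R2 + 19/4·R1.
R3 ← R3 − 1/2·R1.
R2 ← R2 / (3/20).
R1 ← R1 + 3/5·R2.
R3 ← R3 − 3/10·R2.
Row 3 reduces to 0 = 4, a contradiction. The system is inconsistent.

no solution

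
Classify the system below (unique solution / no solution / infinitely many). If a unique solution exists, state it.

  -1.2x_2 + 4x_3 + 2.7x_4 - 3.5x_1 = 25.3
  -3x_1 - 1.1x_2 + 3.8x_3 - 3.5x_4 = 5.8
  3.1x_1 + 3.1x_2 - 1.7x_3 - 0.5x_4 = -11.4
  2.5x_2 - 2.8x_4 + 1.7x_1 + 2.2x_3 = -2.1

x_1 = 0, x_2 = -1, x_3 = 4, x_4 = 3

Row-reduce the augmented matrix:
R1 ← R1 / (-7/2).
R2 ← R2 + 3·R1.
R3 ← R3 − 31/10·R1.
R4 ← R4 − 17/10·R1.
R2 ← R2 / (-1/14).
R1 ← R1 − 12/35·R2.
R3 ← R3 − 713/350·R2.
R4 ← R4 − 671/350·R2.
R3 ← R3 / (3109/250).
R1 ← R1 − 16/25·R3.
R2 ← R2 + 26/5·R3.
R4 ← R4 − 1764/125·R3.
R4 ← R4 / (442739/15545).
R1 ← R1 + 62937/3109·R4.
R2 ← R2 − 39961/3109·R4.
R3 ← R3 + 40983/3109·R4.
Reading off the reduced rows gives x_1 = 0, x_2 = -1, x_3 = 4, x_4 = 3.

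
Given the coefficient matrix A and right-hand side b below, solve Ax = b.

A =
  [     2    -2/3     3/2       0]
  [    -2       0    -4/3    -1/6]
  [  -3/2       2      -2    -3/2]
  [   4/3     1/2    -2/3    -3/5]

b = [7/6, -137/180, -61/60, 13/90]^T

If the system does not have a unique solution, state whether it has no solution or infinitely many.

x_1 = 1/5, x_2 = -2/5, x_3 = 1/3, x_4 = -1/2

Row-reduce the augmented matrix:
R1 ← R1 / (2).
R2 ← R2 + 2·R1.
R3 ← R3 + 3/2·R1.
R4 ← R4 − 4/3·R1.
R2 ← R2 / (-2/3).
R1 ← R1 + 1/3·R2.
R3 ← R3 − 3/2·R2.
R4 ← R4 − 17/18·R2.
R3 ← R3 / (-1/2).
R1 ← R1 − 2/3·R3.
R2 ← R2 + 1/4·R3.
R4 ← R4 + 103/72·R3.
R4 ← R4 / (6521/1440).
R1 ← R1 + 29/12·R4.
R2 ← R2 − 19/16·R4.
R3 ← R3 − 15/4·R4.
Reading off the reduced rows gives x_1 = 1/5, x_2 = -2/5, x_3 = 1/3, x_4 = -1/2.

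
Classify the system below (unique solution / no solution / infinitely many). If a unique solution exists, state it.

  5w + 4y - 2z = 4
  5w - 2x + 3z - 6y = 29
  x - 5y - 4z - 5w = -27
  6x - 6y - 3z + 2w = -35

x = -5, y = 0, z = 3, w = 2

Row-reduce the augmented matrix:
Swap R1 and R2.
R1 ← R1 / (-2).
R3 ← R3 − 1·R1.
R4 ← R4 − 6·R1.
R2 ← R2 / (4).
R1 ← R1 − 3·R2.
R3 ← R3 + 8·R2.
R4 ← R4 + 24·R2.
R3 ← R3 / (-13/2).
R2 ← R2 + 1/2·R3.
R4 ← R4 + 6·R3.
R4 ← R4 / (521/13).
R1 ← R1 + 25/4·R4.
R2 ← R2 − 35/52·R4.
R3 ← R3 + 15/13·R4.
Reading off the reduced rows gives x = -5, y = 0, z = 3, w = 2.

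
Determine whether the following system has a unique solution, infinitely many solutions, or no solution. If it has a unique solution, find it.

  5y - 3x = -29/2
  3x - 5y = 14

no solution

Row-reduce:
R1 ← R1 / (-3).
R2 ← R2 − 3·R1.
Row 2 reduces to 0 = -1/2, a contradiction. The system is inconsistent.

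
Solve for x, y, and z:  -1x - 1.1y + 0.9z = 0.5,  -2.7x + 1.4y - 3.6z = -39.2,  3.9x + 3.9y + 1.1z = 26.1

x = 6, y = -1, z = 6

Row-reduce the augmented matrix:
R1 ← R1 / (-1).
R2 ← R2 + 27/10·R1.
R3 ← R3 − 39/10·R1.
R2 ← R2 / (437/100).
R1 ← R1 − 11/10·R2.
R3 ← R3 + 39/100·R2.
R3 ← R3 / (8897/2185).
R1 ← R1 − 270/437·R3.
R2 ← R2 + 603/437·R3.
Reading off the reduced rows gives x = 6, y = -1, z = 6.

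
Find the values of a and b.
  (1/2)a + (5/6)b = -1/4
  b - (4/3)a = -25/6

a = 2, b = -3/2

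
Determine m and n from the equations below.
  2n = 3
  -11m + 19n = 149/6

Row-reduce the augmented matrix:
Swap R1 and R2.
R1 ← R1 / (-11).
R2 ← R2 / (2).
R1 ← R1 + 19/11·R2.
Reading off the reduced rows gives m = 1/3, n = 3/2.

m = 1/3, n = 3/2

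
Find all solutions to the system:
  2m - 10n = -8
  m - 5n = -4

infinitely many solutions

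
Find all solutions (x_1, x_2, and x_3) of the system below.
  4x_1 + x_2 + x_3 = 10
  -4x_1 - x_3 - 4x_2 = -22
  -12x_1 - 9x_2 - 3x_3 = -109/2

no solution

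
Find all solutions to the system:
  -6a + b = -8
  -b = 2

Row-reduce the augmented matrix:
R1 ← R1 / (-6).
R2 ← R2 / (-1).
R1 ← R1 + 1/6·R2.
Reading off the reduced rows gives a = 1, b = -2.

a = 1, b = -2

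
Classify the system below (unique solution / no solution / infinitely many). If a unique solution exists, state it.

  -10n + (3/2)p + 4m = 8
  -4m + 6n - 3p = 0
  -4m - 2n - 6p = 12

Row-reduce:
R1 ← R1 / (4).
R2 ← R2 + 4·R1.
R3 ← R3 + 4·R1.
R2 ← R2 / (-4).
R1 ← R1 + 5/2·R2.
R3 ← R3 + 12·R2.
Row 3 reduces to 0 = -4, a contradiction. The system is inconsistent.

no solution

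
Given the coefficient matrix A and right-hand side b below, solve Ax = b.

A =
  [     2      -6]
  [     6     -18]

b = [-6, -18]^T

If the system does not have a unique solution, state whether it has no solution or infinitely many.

infinitely many solutions

Row-reduce:
R1 ← R1 / (2).
R2 ← R2 − 6·R1.
Rank is 1 with 2 unknowns, leaving x_2 free.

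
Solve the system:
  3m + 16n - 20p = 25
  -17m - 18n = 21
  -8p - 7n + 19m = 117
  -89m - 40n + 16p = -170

no solution

Row-reduce:
R1 ← R1 / (3).
R2 ← R2 + 17·R1.
R3 ← R3 − 19·R1.
R4 ← R4 + 89·R1.
R2 ← R2 / (218/3).
R1 ← R1 − 16/3·R2.
R3 ← R3 + 325/3·R2.
R4 ← R4 − 1304/3·R2.
R3 ← R3 / (-5482/109).
R1 ← R1 − 180/109·R3.
R2 ← R2 + 170/109·R3.
R4 ← R4 − 10964/109·R3.
Row 4 reduces to 0 = 1, a contradiction. The system is inconsistent.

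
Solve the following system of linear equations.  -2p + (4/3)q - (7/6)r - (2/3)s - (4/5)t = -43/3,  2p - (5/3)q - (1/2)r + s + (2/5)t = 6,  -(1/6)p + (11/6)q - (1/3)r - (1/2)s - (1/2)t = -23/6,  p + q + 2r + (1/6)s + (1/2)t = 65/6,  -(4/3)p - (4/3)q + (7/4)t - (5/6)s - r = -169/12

p = 5, q = -3, r = 6, s = -4, t = -5

Row-reduce the augmented matrix:
R1 ← R1 / (-2).
R2 ← R2 − 2·R1.
R3 ← R3 + 1/6·R1.
R4 ← R4 − 1·R1.
R5 ← R5 + 4/3·R1.
R2 ← R2 / (-1/3).
R1 ← R1 + 2/3·R2.
R3 ← R3 − 31/18·R2.
R4 ← R4 − 5/3·R2.
R5 ← R5 + 20/9·R2.
R3 ← R3 / (-637/72).
R1 ← R1 − 47/12·R3.
R2 ← R2 − 5·R3.
R4 ← R4 + 83/12·R3.
R5 ← R5 − 98/9·R3.
R4 ← R4 / (1915/3822).
R1 ← R1 − 148/637·R4.
R2 ← R2 + 177/637·R4.
R3 ← R3 + 92/637·R4.
R5 ← R5 + 27/26·R4.
R5 ← R5 / (76063/38300).
R1 ← R1 − 651/9575·R5.
R2 ← R2 + 1749/9575·R5.
R3 ← R3 − 2856/9575·R5.
R4 ← R4 − 1041/9575·R5.
Reading off the reduced rows gives p = 5, q = -3, r = 6, s = -4, t = -5.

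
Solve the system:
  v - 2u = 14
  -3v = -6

u = -6, v = 2

From equation 1: v = 14 + 2·u.
Substitute into equation 2 and solve: u = -6.
Then v = 2.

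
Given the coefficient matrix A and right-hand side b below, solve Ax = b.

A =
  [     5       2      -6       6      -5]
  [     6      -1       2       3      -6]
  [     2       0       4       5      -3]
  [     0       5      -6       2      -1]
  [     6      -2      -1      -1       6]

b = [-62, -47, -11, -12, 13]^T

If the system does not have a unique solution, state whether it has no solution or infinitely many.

x_1 = -2, x_2 = 4, x_3 = 4, x_4 = -1, x_5 = 6

Row-reduce the augmented matrix:
R1 ← R1 / (5).
R2 ← R2 − 6·R1.
R3 ← R3 − 2·R1.
R5 ← R5 − 6·R1.
R2 ← R2 / (-17/5).
R1 ← R1 − 2/5·R2.
R3 ← R3 + 4/5·R2.
R4 ← R4 − 5·R2.
R5 ← R5 + 22/5·R2.
R3 ← R3 / (72/17).
R1 ← R1 + 2/17·R3.
R2 ← R2 + 46/17·R3.
R4 ← R4 − 128/17·R3.
R5 ← R5 + 97/17·R3.
R4 ← R4 / (-95/9).
R1 ← R1 − 29/36·R4.
R2 ← R2 − 127/36·R4.
R3 ← R3 − 61/72·R4.
R5 ← R5 − 149/72·R4.
R5 ← R5 / (2053/190).
R1 ← R1 + 92/95·R5.
R2 ← R2 + 36/95·R5.
R3 ← R3 + 33/190·R5.
R4 ← R4 + 7/95·R5.
Reading off the reduced rows gives x_1 = -2, x_2 = 4, x_3 = 4, x_4 = -1, x_5 = 6.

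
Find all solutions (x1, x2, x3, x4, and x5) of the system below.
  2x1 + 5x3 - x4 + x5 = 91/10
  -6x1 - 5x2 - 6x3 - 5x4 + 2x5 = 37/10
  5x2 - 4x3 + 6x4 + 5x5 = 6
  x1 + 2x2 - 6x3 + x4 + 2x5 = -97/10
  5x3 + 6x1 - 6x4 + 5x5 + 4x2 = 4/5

Row-reduce the augmented matrix:
R1 ← R1 / (2).
R2 ← R2 + 6·R1.
R4 ← R4 − 1·R1.
R5 ← R5 − 6·R1.
R2 ← R2 / (-5).
R3 ← R3 − 5·R2.
R4 ← R4 − 2·R2.
R5 ← R5 − 4·R2.
R3 ← R3 / (5).
R1 ← R1 − 5/2·R3.
R2 ← R2 + 9/5·R3.
R4 ← R4 + 49/10·R3.
R5 ← R5 + 14/5·R3.
R4 ← R4 / (-183/50).
R1 ← R1 − 1/2·R4.
R2 ← R2 − 22/25·R4.
R3 ← R3 + 2/5·R4.
R5 ← R5 + 263/25·R4.
R5 ← R5 / (-4873/183).
R1 ← R1 + 491/183·R5.
R2 ← R2 − 1061/183·R5.
R3 ← R3 − 100/183·R5.
R4 ← R4 + 665/183·R5.
Reading off the reduced rows gives x1 = -6/5, x2 = -2, x3 = 2, x4 = 3/2, x5 = 3.

x1 = -6/5, x2 = -2, x3 = 2, x4 = 3/2, x5 = 3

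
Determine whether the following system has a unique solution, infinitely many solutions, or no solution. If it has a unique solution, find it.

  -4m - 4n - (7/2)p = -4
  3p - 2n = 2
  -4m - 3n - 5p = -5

infinitely many solutions

Row-reduce:
R1 ← R1 / (-4).
R3 ← R3 + 4·R1.
R2 ← R2 / (-2).
R1 ← R1 − 1·R2.
R3 ← R3 − 1·R2.
Rank is 2 with 3 unknowns, leaving p free.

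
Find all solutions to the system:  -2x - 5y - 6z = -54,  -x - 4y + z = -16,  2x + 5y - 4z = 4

Row-reduce the augmented matrix:
R1 ← R1 / (-2).
R2 ← R2 + 1·R1.
R3 ← R3 − 2·R1.
R2 ← R2 / (-3/2).
R1 ← R1 − 5/2·R2.
R3 ← R3 / (-10).
R1 ← R1 − 29/3·R3.
R2 ← R2 + 8/3·R3.
Reading off the reduced rows gives x = -3, y = 6, z = 5.

x = -3, y = 6, z = 5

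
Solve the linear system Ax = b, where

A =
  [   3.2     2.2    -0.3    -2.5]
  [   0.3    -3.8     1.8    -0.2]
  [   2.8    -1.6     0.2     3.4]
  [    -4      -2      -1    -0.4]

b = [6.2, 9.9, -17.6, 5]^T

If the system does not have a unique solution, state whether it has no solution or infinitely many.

Row-reduce the augmented matrix:
R1 ← R1 / (16/5).
R2 ← R2 − 3/10·R1.
R3 ← R3 − 14/5·R1.
R4 ← R4 + 4·R1.
R2 ← R2 / (-641/160).
R1 ← R1 − 11/16·R2.
R3 ← R3 + 141/40·R2.
R4 ← R4 − 3/4·R2.
R3 ← R3 / (-3673/3205).
R1 ← R1 − 141/641·R3.
R2 ← R2 + 585/1282·R3.
R4 ← R4 + 662/641·R3.
R4 ← R4 / (-156591/18365).
R1 ← R1 − 1070/3673·R4.
R2 ← R2 + 8159/3673·R4.
R3 ← R3 + 17811/3673·R4.
Reading off the reduced rows gives x_1 = -1, x_2 = -1, x_3 = 3, x_4 = -5.

x_1 = -1, x_2 = -1, x_3 = 3, x_4 = -5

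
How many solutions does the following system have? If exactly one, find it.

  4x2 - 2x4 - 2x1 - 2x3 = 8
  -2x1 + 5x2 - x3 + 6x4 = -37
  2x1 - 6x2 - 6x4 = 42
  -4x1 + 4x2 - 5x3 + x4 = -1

x1 = 3, x2 = -1, x3 = -4, x4 = -5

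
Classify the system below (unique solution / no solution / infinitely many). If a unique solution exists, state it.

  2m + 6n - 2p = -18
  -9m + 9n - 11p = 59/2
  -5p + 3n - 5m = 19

no solution

Row-reduce:
R1 ← R1 / (2).
R2 ← R2 + 9·R1.
R3 ← R3 + 5·R1.
R2 ← R2 / (36).
R1 ← R1 − 3·R2.
R3 ← R3 − 18·R2.
Row 3 reduces to 0 = -1/4, a contradiction. The system is inconsistent.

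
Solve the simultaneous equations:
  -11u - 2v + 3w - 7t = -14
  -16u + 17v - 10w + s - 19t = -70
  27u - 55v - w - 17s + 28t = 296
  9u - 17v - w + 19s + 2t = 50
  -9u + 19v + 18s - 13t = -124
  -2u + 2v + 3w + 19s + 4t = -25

Row-reduce:
R1 ← R1 / (-11).
R2 ← R2 + 16·R1.
R3 ← R3 − 27·R1.
R4 ← R4 − 9·R1.
R5 ← R5 + 9·R1.
R6 ← R6 + 2·R1.
R2 ← R2 / (219/11).
R1 ← R1 − 2/11·R2.
R3 ← R3 + 659/11·R2.
R4 ← R4 + 205/11·R2.
R5 ← R5 − 227/11·R2.
R6 ← R6 − 26/11·R2.
R3 ← R3 / (-8072/219).
R1 ← R1 + 31/219·R3.
R2 ← R2 + 158/219·R3.
R4 ← R4 + 2626/219·R3.
R5 ← R5 − 2723/219·R3.
R6 ← R6 − 911/219·R3.
R4 ← R4 / (24708/1009).
R1 ← R1 − 45/1009·R4.
R2 ← R2 − 327/1009·R4.
R3 ← R3 − 383/1009·R4.
R5 ← R5 − 12354/1009·R4.
R6 ← R6 − 17458/1009·R4.
Swap R5 and R6.
R5 ← R5 / (2002/213).
R1 ← R1 − 13009/16472·R5.
R2 ← R2 + 731/16472·R5.
R3 ← R3 − 26333/49416·R5.
R4 ← R4 + 13861/49416·R5.
Row 6 reduces to 0 = -1, a contradiction. The system is inconsistent.

no solution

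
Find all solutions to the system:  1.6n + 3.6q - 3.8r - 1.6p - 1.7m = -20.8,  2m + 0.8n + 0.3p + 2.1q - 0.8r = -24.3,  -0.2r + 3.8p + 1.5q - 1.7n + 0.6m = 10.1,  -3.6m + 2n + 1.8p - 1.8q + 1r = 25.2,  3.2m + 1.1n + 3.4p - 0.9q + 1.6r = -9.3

m = -6, n = -5, p = 3, q = -4, r = 1

Row-reduce the augmented matrix:
R1 ← R1 / (-17/10).
R2 ← R2 − 2·R1.
R3 ← R3 − 3/5·R1.
R4 ← R4 + 18/5·R1.
R5 ← R5 − 16/5·R1.
R2 ← R2 / (228/85).
R1 ← R1 + 16/17·R2.
R3 ← R3 + 193/170·R2.
R4 ← R4 + 118/85·R2.
R5 ← R5 − 699/170·R2.
R3 ← R3 / (11699/4560).
R1 ← R1 − 22/57·R3.
R2 ← R2 + 269/456·R3.
R4 ← R4 − 4981/1140·R3.
R5 ← R5 − 4277/1520·R3.
R4 ← R4 / (-902562/58495).
R1 ← R1 + 8364/11699·R4.
R2 ← R2 − 42297/11699·R4.
R3 ← R3 − 24861/11699·R4.
R5 ← R5 + 574092/58495·R4.
R5 ← R5 / (-1084781/752135).
R1 ← R1 − 54600/150427·R5.
R2 ← R2 − 46243/300854·R5.
R3 ← R3 − 85691/300854·R5.
R4 ← R4 + 248469/300854·R5.
Reading off the reduced rows gives m = -6, n = -5, p = 3, q = -4, r = 1.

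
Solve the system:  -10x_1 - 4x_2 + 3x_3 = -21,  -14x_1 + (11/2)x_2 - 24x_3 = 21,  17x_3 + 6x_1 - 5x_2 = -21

Row-reduce:
R1 ← R1 / (-10).
R2 ← R2 + 14·R1.
R3 ← R3 − 6·R1.
R2 ← R2 / (111/10).
R1 ← R1 − 2/5·R2.
R3 ← R3 + 37/5·R2.
Rank is 2 with 3 unknowns, leaving x_3 free.

infinitely many solutions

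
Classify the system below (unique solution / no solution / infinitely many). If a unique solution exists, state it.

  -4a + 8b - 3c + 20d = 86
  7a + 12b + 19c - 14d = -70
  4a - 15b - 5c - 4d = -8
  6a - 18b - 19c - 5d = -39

Row-reduce the augmented matrix:
R1 ← R1 / (-4).
R2 ← R2 − 7·R1.
R3 ← R3 − 4·R1.
R4 ← R4 − 6·R1.
R2 ← R2 / (26).
R1 ← R1 + 2·R2.
R3 ← R3 + 7·R2.
R4 ← R4 + 6·R2.
R3 ← R3 / (-447/104).
R1 ← R1 − 47/26·R3.
R2 ← R2 − 55/104·R3.
R4 ← R4 + 1057/52·R3.
R4 ← R4 / (-32435/447).
R1 ← R1 − 2558/447·R4.
R2 ← R2 − 1552/447·R4.
R3 ← R3 + 2252/447·R4.
Reading off the reduced rows gives a = -2, b = -2, c = 2, d = 5.

a = -2, b = -2, c = 2, d = 5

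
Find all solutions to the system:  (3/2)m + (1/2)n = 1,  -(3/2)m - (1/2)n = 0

Row-reduce:
R1 ← R1 / (3/2).
R2 ← R2 + 3/2·R1.
Row 2 reduces to 0 = 1, a contradiction. The system is inconsistent.

no solution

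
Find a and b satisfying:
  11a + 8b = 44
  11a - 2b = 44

Row-reduce the augmented matrix:
R1 ← R1 / (11).
R2 ← R2 − 11·R1.
R2 ← R2 / (-10).
R1 ← R1 − 8/11·R2.
Reading off the reduced rows gives a = 4, b = 0.

a = 4, b = 0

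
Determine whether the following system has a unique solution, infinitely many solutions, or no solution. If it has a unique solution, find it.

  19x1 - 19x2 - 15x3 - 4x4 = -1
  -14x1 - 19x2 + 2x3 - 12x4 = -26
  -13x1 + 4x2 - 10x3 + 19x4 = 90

Row-reduce:
R1 ← R1 / (19).
R2 ← R2 + 14·R1.
R3 ← R3 + 13·R1.
R2 ← R2 / (-33).
R1 ← R1 + 1·R2.
R3 ← R3 + 9·R2.
R3 ← R3 / (-3719/209).
R1 ← R1 + 17/33·R3.
R2 ← R2 − 172/627·R3.
Rank is 3 with 4 unknowns, leaving x4 free.

infinitely many solutions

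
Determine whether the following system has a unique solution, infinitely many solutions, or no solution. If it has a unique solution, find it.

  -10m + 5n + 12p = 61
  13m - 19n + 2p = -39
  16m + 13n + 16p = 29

m = -2, n = 1, p = 3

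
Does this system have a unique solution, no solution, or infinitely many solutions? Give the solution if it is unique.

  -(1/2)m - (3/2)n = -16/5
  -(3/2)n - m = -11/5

m = -2, n = 14/5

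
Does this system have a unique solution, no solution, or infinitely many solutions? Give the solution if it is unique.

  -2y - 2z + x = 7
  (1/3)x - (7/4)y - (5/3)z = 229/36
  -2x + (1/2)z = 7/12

x = -2/3, y = -7/3, z = -3/2

Row-reduce the augmented matrix:
R2 ← R2 − 1/3·R1.
R3 ← R3 + 2·R1.
R2 ← R2 / (-13/12).
R1 ← R1 + 2·R2.
R3 ← R3 + 4·R2.
R3 ← R3 / (5/26).
R1 ← R1 + 2/13·R3.
R2 ← R2 − 12/13·R3.
Reading off the reduced rows gives x = -2/3, y = -7/3, z = -3/2.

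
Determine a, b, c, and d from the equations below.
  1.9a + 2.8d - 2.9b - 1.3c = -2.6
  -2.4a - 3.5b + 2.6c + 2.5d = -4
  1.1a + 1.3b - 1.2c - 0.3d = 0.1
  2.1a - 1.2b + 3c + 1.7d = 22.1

a = 5, b = 0, c = 5, d = -2

Row-reduce the augmented matrix:
R1 ← R1 / (19/10).
R2 ← R2 + 12/5·R1.
R3 ← R3 − 11/10·R1.
R4 ← R4 − 21/10·R1.
R2 ← R2 / (-1361/190).
R1 ← R1 + 29/19·R2.
R3 ← R3 − 283/95·R2.
R4 ← R4 − 381/190·R2.
R3 ← R3 / (-667/13610).
R1 ← R1 + 1209/1361·R3.
R2 ← R2 + 182/1361·R3.
R4 ← R4 − 12807/2722·R3.
R4 ← R4 / (379451/6670).
R1 ← R1 + 7002/667·R4.
R2 ← R2 + 1635/667·R4.
R3 ← R3 + 8023/667·R4.
Reading off the reduced rows gives a = 5, b = 0, c = 5, d = -2.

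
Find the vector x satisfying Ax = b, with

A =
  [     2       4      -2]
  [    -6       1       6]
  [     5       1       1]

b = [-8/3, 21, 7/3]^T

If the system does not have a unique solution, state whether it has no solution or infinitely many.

x_1 = -1/3, x_2 = 1, x_3 = 3

Row-reduce the augmented matrix:
R1 ← R1 / (2).
R2 ← R2 + 6·R1.
R3 ← R3 − 5·R1.
R2 ← R2 / (13).
R1 ← R1 − 2·R2.
R3 ← R3 + 9·R2.
R3 ← R3 / (6).
R1 ← R1 + 1·R3.
Reading off the reduced rows gives x_1 = -1/3, x_2 = 1, x_3 = 3.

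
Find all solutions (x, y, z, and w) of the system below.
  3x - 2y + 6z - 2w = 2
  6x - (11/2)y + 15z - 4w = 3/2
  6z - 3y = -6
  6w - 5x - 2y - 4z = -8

no solution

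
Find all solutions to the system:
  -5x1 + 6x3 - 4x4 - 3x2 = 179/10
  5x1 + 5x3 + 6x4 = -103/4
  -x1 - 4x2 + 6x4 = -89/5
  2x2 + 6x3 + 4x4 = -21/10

x1 = -3, x2 = 11/5, x3 = 1/4, x4 = -2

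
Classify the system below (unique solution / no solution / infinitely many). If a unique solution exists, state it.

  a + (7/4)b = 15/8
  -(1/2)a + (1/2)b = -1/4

a = 1, b = 1/2

From equation 1: a = 15/8 − 7/4·b.
Substitute into equation 2 and solve: b = 1/2.
Then a = 1.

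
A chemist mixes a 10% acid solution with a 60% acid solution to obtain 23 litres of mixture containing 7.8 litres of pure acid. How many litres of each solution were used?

litres of solution A: 12, litres of solution B: 11

Let a = litres of solution A, b = litres of solution B.
  a + b = 23
  (1/10)a + (3/5)b = 39/5
Row-reduce the augmented matrix:
R2 ← R2 − 1/10·R1.
R2 ← R2 / (1/2).
R1 ← R1 − 1·R2.
Reading off the reduced rows gives a = 12, b = 11.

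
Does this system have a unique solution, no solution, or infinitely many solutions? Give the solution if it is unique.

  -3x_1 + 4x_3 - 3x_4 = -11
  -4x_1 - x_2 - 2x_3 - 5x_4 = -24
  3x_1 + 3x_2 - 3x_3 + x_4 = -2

infinitely many solutions

Row-reduce:
R1 ← R1 / (-3).
R2 ← R2 + 4·R1.
R3 ← R3 − 3·R1.
R2 ← R2 / (-1).
R3 ← R3 − 3·R2.
R3 ← R3 / (-21).
R1 ← R1 + 4/3·R3.
R2 ← R2 − 22/3·R3.
Rank is 3 with 4 unknowns, leaving x_4 free.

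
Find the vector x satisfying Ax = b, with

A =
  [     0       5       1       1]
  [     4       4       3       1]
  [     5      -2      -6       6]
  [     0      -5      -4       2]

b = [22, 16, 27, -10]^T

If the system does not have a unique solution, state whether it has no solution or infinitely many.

Row-reduce the augmented matrix:
Swap R1 and R2.
R1 ← R1 / (4).
R3 ← R3 − 5·R1.
R2 ← R2 / (5).
R1 ← R1 − 1·R2.
R3 ← R3 + 7·R2.
R4 ← R4 + 5·R2.
R3 ← R3 / (-167/20).
R1 ← R1 − 11/20·R3.
R2 ← R2 − 1/5·R3.
R4 ← R4 + 3·R3.
R4 ← R4 / (132/167).
R1 ← R1 − 76/167·R4.
R2 ← R2 − 58/167·R4.
R3 ← R3 + 123/167·R4.
Reading off the reduced rows gives x_1 = 3, x_2 = 6, x_3 = -6, x_4 = -2.

x_1 = 3, x_2 = 6, x_3 = -6, x_4 = -2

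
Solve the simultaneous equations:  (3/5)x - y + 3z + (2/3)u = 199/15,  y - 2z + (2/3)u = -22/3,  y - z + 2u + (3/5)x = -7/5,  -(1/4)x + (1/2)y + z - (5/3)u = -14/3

Row-reduce:
R1 ← R1 / (3/5).
R3 ← R3 − 3/5·R1.
R4 ← R4 + 1/4·R1.
R1 ← R1 + 5/3·R2.
R3 ← R3 − 2·R2.
R4 ← R4 − 1/12·R2.
Swap R3 and R4.
R3 ← R3 / (29/12).
R1 ← R1 − 5/3·R3.
R2 ← R2 + 2·R3.
Rank is 3 with 4 unknowns, leaving u free.

infinitely many solutions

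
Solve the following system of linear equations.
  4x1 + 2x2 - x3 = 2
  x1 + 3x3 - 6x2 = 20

Row-reduce:
R1 ← R1 / (4).
R2 ← R2 − 1·R1.
R2 ← R2 / (-13/2).
R1 ← R1 − 1/2·R2.
Rank is 2 with 3 unknowns, leaving x3 free.

infinitely many solutions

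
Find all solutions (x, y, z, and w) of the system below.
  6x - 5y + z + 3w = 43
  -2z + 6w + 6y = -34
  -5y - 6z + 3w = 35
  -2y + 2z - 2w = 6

Row-reduce the augmented matrix:
R1 ← R1 / (6).
R2 ← R2 / (6).
R1 ← R1 + 5/6·R2.
R3 ← R3 + 5·R2.
R4 ← R4 + 2·R2.
R3 ← R3 / (-23/3).
R1 ← R1 + 1/9·R3.
R2 ← R2 + 1/3·R3.
R4 ← R4 − 4/3·R3.
R4 ← R4 / (32/23).
R1 ← R1 − 28/23·R4.
R2 ← R2 − 15/23·R4.
R3 ← R3 + 24/23·R4.
Reading off the reduced rows gives x = 6, y = -4, z = -4, w = -3.

x = 6, y = -4, z = -4, w = -3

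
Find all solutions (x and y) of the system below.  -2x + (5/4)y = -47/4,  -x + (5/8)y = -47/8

Row-reduce:
R1 ← R1 / (-2).
R2 ← R2 + 1·R1.
Rank is 1 with 2 unknowns, leaving y free.

infinitely many solutions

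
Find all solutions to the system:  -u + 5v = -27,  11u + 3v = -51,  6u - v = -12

u = -3, v = -6

Row-reduce the augmented matrix:
R1 ← R1 / (-1).
R2 ← R2 − 11·R1.
R3 ← R3 − 6·R1.
R2 ← R2 / (58).
R1 ← R1 + 5·R2.
R3 ← R3 − 29·R2.
R3 reduces to 0 = 0, so the extra equation is consistent.
Reading off the reduced rows gives u = -3, v = -6.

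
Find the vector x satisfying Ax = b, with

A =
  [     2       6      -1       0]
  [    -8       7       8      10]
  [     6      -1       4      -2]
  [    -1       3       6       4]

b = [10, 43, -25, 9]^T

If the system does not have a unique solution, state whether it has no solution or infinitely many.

infinitely many solutions

Row-reduce:
R1 ← R1 / (2).
R2 ← R2 + 8·R1.
R3 ← R3 − 6·R1.
R4 ← R4 + 1·R1.
R2 ← R2 / (31).
R1 ← R1 − 3·R2.
R3 ← R3 + 19·R2.
R4 ← R4 − 6·R2.
R3 ← R3 / (293/31).
R1 ← R1 + 55/62·R3.
R2 ← R2 − 4/31·R3.
R4 ← R4 − 293/62·R3.
Rank is 3 with 4 unknowns, leaving x_4 free.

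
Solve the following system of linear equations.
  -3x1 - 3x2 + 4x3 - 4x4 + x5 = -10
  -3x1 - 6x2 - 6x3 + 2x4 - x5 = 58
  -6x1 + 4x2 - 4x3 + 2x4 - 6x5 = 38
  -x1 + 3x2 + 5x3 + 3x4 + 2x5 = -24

infinitely many solutions

Row-reduce:
R1 ← R1 / (-3).
R2 ← R2 + 3·R1.
R3 ← R3 + 6·R1.
R4 ← R4 + 1·R1.
R2 ← R2 / (-3).
R1 ← R1 − 1·R2.
R3 ← R3 − 10·R2.
R4 ← R4 − 4·R2.
R3 ← R3 / (-136/3).
R1 ← R1 + 14/3·R3.
R2 ← R2 − 10/3·R3.
R4 ← R4 + 29/3·R3.
R4 ← R4 / (1211/204).
R1 ← R1 − 25/102·R4.
R2 ← R2 − 7/34·R4.
R3 ← R3 + 45/68·R4.
Rank is 4 with 5 unknowns, leaving x5 free.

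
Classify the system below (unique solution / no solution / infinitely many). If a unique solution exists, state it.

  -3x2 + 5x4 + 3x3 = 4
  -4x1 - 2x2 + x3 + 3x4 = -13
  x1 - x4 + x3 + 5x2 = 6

Row-reduce:
Swap R1 and R2.
R1 ← R1 / (-4).
R3 ← R3 − 1·R1.
R2 ← R2 / (-3).
R1 ← R1 − 1/2·R2.
R3 ← R3 − 9/2·R2.
R3 ← R3 / (23/4).
R1 ← R1 − 1/4·R3.
R2 ← R2 + 1·R3.
Rank is 3 with 4 unknowns, leaving x4 free.

infinitely many solutions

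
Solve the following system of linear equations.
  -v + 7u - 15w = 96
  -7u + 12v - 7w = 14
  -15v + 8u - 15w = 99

Row-reduce the augmented matrix:
R1 ← R1 / (7).
R2 ← R2 + 7·R1.
R3 ← R3 − 8·R1.
R2 ← R2 / (11).
R1 ← R1 + 1/7·R2.
R3 ← R3 + 97/7·R2.
R3 ← R3 / (-179/7).
R1 ← R1 + 17/7·R3.
R2 ← R2 + 2·R3.
Reading off the reduced rows gives u = 3, v = 0, w = -5.

u = 3, v = 0, w = -5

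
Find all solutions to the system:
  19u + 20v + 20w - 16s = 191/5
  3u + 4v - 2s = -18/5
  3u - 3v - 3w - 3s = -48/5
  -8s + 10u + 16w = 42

Row-reduce the augmented matrix:
R1 ← R1 / (19).
R2 ← R2 − 3·R1.
R3 ← R3 − 3·R1.
R4 ← R4 − 10·R1.
R2 ← R2 / (16/19).
R1 ← R1 − 20/19·R2.
R3 ← R3 + 117/19·R2.
R4 ← R4 + 200/19·R2.
R3 ← R3 / (-117/4).
R1 ← R1 − 5·R3.
R2 ← R2 + 15/4·R3.
R4 ← R4 + 34·R3.
R4 ← R4 / (40/13).
R1 ← R1 + 12/13·R4.
R2 ← R2 − 5/26·R4.
R3 ← R3 + 3/26·R4.
Reading off the reduced rows gives u = -1/5, v = -1/2, w = 3, s = 1/2.

u = -1/5, v = -1/2, w = 3, s = 1/2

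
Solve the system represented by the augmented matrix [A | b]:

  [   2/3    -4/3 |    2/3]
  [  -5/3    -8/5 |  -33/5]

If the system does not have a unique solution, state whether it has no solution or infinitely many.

x_1 = 3, x_2 = 1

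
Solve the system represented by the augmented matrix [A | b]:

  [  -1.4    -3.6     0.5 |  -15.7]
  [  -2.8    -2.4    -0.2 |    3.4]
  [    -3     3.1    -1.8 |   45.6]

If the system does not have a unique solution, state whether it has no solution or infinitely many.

x_1 = -6, x_2 = 6, x_3 = -5

Row-reduce the augmented matrix:
R1 ← R1 / (-7/5).
R2 ← R2 + 14/5·R1.
R3 ← R3 + 3·R1.
R2 ← R2 / (24/5).
R1 ← R1 − 18/7·R2.
R3 ← R3 − 757/70·R2.
R3 ← R3 / (-47/280).
R1 ← R1 − 2/7·R3.
R2 ← R2 + 1/4·R3.
Reading off the reduced rows gives x_1 = -6, x_2 = 6, x_3 = -5.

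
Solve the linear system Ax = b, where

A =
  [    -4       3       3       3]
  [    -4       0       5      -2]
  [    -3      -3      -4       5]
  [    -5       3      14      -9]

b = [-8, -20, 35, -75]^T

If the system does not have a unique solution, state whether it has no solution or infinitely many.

Row-reduce:
R1 ← R1 / (-4).
R2 ← R2 + 4·R1.
R3 ← R3 + 3·R1.
R4 ← R4 + 5·R1.
R2 ← R2 / (-3).
R1 ← R1 + 3/4·R2.
R3 ← R3 + 21/4·R2.
R4 ← R4 + 3/4·R2.
R3 ← R3 / (-39/4).
R1 ← R1 + 5/4·R3.
R2 ← R2 + 2/3·R3.
R4 ← R4 − 39/4·R3.
Rank is 3 with 4 unknowns, leaving x_4 free.

infinitely many solutions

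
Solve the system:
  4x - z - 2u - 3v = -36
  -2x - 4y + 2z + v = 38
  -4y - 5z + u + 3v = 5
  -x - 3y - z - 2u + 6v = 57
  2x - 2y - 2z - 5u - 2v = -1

x = -6, y = -3, z = 4, u = -5, v = 6

Row-reduce the augmented matrix:
R1 ← R1 / (4).
R2 ← R2 + 2·R1.
R4 ← R4 + 1·R1.
R5 ← R5 − 2·R1.
R2 ← R2 / (-4).
R3 ← R3 + 4·R2.
R4 ← R4 + 3·R2.
R5 ← R5 + 2·R2.
R3 ← R3 / (-13/2).
R1 ← R1 + 1/4·R3.
R2 ← R2 + 3/8·R3.
R4 ← R4 + 19/8·R3.
R5 ← R5 + 9/4·R3.
R4 ← R4 / (-129/52).
R1 ← R1 + 15/26·R4.
R2 ← R2 − 7/52·R4.
R3 ← R3 + 4/13·R4.
R5 ← R5 + 109/26·R4.
R5 ← R5 / (-1136/129).
R1 ← R1 + 163/86·R5.
R2 ← R2 − 41/258·R5.
R3 ← R3 + 139/129·R5.
R4 ← R4 + 226/129·R5.
Reading off the reduced rows gives x = -6, y = -3, z = 4, u = -5, v = 6.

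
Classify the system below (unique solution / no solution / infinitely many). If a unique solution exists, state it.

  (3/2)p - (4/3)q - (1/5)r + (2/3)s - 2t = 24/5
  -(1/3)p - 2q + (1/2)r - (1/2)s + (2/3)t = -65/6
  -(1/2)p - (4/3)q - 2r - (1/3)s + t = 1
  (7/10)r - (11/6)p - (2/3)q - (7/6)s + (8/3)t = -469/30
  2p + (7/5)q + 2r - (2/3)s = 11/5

Row-reduce:
R1 ← R1 / (3/2).
R2 ← R2 + 1/3·R1.
R3 ← R3 + 1/2·R1.
R4 ← R4 + 11/6·R1.
R5 ← R5 − 2·R1.
R2 ← R2 / (-62/27).
R1 ← R1 + 8/9·R2.
R3 ← R3 + 16/9·R2.
R4 ← R4 + 62/27·R2.
R5 ← R5 − 143/45·R2.
R3 ← R3 / (-75/31).
R1 ← R1 + 48/155·R3.
R2 ← R2 + 123/620·R3.
R5 ← R5 − 8981/3100·R3.
Swap R4 and R5.
R4 ← R4 / (-1387/750).
R1 ← R1 − 14/25·R4.
R2 ← R2 − 7/50·R4.
R3 ← R3 + 1/15·R4.
Rank is 4 with 5 unknowns, leaving t free.

infinitely many solutions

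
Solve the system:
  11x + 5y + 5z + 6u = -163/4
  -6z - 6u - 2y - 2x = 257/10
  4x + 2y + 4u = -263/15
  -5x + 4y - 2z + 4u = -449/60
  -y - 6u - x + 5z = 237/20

x = -5/4, y = -8/5, z = -1, u = -7/3

Row-reduce the augmented matrix:
R1 ← R1 / (11).
R2 ← R2 + 2·R1.
R3 ← R3 − 4·R1.
R4 ← R4 + 5·R1.
R5 ← R5 + 1·R1.
R2 ← R2 / (-12/11).
R1 ← R1 − 5/11·R2.
R3 ← R3 − 2/11·R2.
R4 ← R4 − 69/11·R2.
R5 ← R5 + 6/11·R2.
R3 ← R3 / (-8/3).
R1 ← R1 + 5/3·R3.
R2 ← R2 − 14/3·R3.
R4 ← R4 + 29·R3.
R5 ← R5 − 8·R3.
R4 ← R4 / (-259/8).
R1 ← R1 + 17/8·R4.
R2 ← R2 − 25/4·R4.
R3 ← R3 + 3/8·R4.
R5 reduces to 0 = 0, so the extra equation is consistent.
Reading off the reduced rows gives x = -5/4, y = -8/5, z = -1, u = -7/3.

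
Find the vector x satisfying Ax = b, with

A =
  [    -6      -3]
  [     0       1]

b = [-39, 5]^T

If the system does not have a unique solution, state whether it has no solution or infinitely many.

x_1 = 4, x_2 = 5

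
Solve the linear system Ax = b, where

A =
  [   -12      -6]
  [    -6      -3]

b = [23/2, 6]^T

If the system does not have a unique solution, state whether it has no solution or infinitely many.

no solution

Row-reduce:
R1 ← R1 / (-12).
R2 ← R2 + 6·R1.
Row 2 reduces to 0 = 1/4, a contradiction. The system is inconsistent.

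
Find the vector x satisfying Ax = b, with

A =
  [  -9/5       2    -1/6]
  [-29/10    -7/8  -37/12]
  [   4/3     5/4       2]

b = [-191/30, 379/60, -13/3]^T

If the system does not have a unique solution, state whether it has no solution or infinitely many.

no solution

Row-reduce:
R1 ← R1 / (-9/5).
R2 ← R2 + 29/10·R1.
R3 ← R3 − 4/3·R1.
R2 ← R2 / (-295/72).
R1 ← R1 + 10/9·R2.
R3 ← R3 − 295/108·R2.
Row 3 reduces to 0 = 2, a contradiction. The system is inconsistent.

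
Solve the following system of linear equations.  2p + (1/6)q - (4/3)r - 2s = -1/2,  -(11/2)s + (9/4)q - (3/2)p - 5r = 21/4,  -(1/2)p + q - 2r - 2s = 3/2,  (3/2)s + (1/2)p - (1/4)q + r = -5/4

Row-reduce:
R1 ← R1 / (2).
R2 ← R2 + 3/2·R1.
R3 ← R3 + 1/2·R1.
R4 ← R4 − 1/2·R1.
R2 ← R2 / (19/8).
R1 ← R1 − 1/12·R2.
R3 ← R3 − 25/24·R2.
R4 ← R4 + 7/24·R2.
R3 ← R3 / (17/57).
R1 ← R1 + 26/57·R3.
R2 ← R2 + 48/19·R3.
R4 ← R4 − 34/57·R3.
Row 4 reduces to 0 = 1, a contradiction. The system is inconsistent.

no solution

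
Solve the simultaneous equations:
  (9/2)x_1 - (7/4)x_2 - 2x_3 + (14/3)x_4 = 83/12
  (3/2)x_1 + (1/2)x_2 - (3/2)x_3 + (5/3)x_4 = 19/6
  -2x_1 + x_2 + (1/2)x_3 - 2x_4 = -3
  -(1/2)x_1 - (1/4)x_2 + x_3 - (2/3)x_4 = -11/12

infinitely many solutions

Row-reduce:
R1 ← R1 / (9/2).
R2 ← R2 − 3/2·R1.
R3 ← R3 + 2·R1.
R4 ← R4 + 1/2·R1.
R2 ← R2 / (13/12).
R1 ← R1 + 7/18·R2.
R3 ← R3 − 2/9·R2.
R4 ← R4 + 4/9·R2.
R3 ← R3 / (-17/78).
R1 ← R1 + 29/39·R3.
R2 ← R2 + 10/13·R3.
R4 ← R4 − 17/39·R3.
Rank is 3 with 4 unknowns, leaving x_4 free.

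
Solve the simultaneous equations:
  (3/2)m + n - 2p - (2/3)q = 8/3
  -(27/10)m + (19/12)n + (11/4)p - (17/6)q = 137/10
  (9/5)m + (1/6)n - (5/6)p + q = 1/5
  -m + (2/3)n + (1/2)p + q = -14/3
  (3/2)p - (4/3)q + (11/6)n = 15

no solution

Row-reduce:
R1 ← R1 / (3/2).
R2 ← R2 + 27/10·R1.
R3 ← R3 − 9/5·R1.
R4 ← R4 + 1·R1.
R2 ← R2 / (203/60).
R1 ← R1 − 2/3·R2.
R3 ← R3 + 31/30·R2.
R4 ← R4 − 4/3·R2.
R5 ← R5 − 11/6·R2.
R3 ← R3 / (796/609).
R1 ← R1 + 710/609·R3.
R2 ← R2 + 51/203·R3.
R4 ← R4 + 607/1218·R3.
R5 ← R5 − 398/203·R3.
R4 ← R4 / (16919/7164).
R1 ← R1 − 1535/1791·R4.
R2 ← R2 + 431/398·R4.
R3 ← R3 − 173/398·R4.
Row 5 reduces to 0 = 1, a contradiction. The system is inconsistent.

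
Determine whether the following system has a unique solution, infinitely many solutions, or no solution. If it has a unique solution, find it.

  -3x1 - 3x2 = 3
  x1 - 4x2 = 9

Row-reduce the augmented matrix:
R1 ← R1 / (-3).
R2 ← R2 − 1·R1.
R2 ← R2 / (-5).
R1 ← R1 − 1·R2.
Reading off the reduced rows gives x1 = 1, x2 = -2.

x1 = 1, x2 = -2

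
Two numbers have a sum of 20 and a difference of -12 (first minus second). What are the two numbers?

first number: 4, second number: 16

Let x = first number, y = second number.
  x + y = 20
  x - y = -12
From equation 1: x = 20 − y.
Substitute into equation 2 and solve: y = 16.
Then x = 4.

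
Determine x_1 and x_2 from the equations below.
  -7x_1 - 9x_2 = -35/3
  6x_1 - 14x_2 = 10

x_1 = 5/3, x_2 = 0

Row-reduce the augmented matrix:
R1 ← R1 / (-7).
R2 ← R2 − 6·R1.
R2 ← R2 / (-152/7).
R1 ← R1 − 9/7·R2.
Reading off the reduced rows gives x_1 = 5/3, x_2 = 0.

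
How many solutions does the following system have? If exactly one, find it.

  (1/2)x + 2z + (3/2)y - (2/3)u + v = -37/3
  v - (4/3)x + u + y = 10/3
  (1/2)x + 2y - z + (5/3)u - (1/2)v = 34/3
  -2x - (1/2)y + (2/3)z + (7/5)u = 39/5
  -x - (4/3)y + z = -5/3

x = -4, y = 2, z = -3, u = 2, v = -6

Row-reduce the augmented matrix:
R1 ← R1 / (1/2).
R2 ← R2 + 4/3·R1.
R3 ← R3 − 1/2·R1.
R4 ← R4 + 2·R1.
R5 ← R5 + 1·R1.
R2 ← R2 / (5).
R1 ← R1 − 3·R2.
R3 ← R3 − 1/2·R2.
R4 ← R4 − 11/2·R2.
R5 ← R5 − 5/3·R2.
R3 ← R3 / (-53/15).
R1 ← R1 − 4/5·R3.
R2 ← R2 − 16/15·R3.
R4 ← R4 − 14/5·R3.
R5 ← R5 − 29/9·R3.
R4 ← R4 / (7153/4770).
R1 ← R1 + 17/53·R4.
R2 ← R2 − 91/159·R4.
R3 ← R3 + 217/318·R4.
R5 ← R5 − 1073/954·R4.
R5 ← R5 / (9011/42918).
R1 ← R1 + 6768/7153·R5.
R2 ← R2 − 5344/7153·R5.
R3 ← R3 + 2289/14306·R5.
R4 ← R4 + 7215/7153·R5.
Reading off the reduced rows gives x = -4, y = 2, z = -3, u = 2, v = -6.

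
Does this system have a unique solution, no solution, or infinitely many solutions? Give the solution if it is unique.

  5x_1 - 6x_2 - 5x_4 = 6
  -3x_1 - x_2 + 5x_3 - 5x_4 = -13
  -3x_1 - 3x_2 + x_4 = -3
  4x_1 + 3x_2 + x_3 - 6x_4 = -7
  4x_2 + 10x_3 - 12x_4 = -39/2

no solution

Row-reduce:
R1 ← R1 / (5).
R2 ← R2 + 3·R1.
R3 ← R3 + 3·R1.
R4 ← R4 − 4·R1.
R2 ← R2 / (-23/5).
R1 ← R1 + 6/5·R2.
R3 ← R3 + 33/5·R2.
R4 ← R4 − 39/5·R2.
R5 ← R5 − 4·R2.
R3 ← R3 / (-165/23).
R1 ← R1 + 30/23·R3.
R2 ← R2 + 25/23·R3.
R4 ← R4 − 218/23·R3.
R5 ← R5 − 330/23·R3.
R4 ← R4 / (-502/165).
R1 ← R1 + 7/11·R4.
R2 ← R2 − 10/33·R4.
R3 ← R3 + 218/165·R4.
Row 5 reduces to 0 = 1/2, a contradiction. The system is inconsistent.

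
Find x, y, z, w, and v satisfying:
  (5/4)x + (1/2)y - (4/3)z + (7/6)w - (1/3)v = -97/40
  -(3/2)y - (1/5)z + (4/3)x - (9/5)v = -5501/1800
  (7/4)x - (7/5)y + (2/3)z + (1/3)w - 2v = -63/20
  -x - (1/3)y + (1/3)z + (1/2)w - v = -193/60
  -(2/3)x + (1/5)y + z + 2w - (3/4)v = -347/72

x = 2/3, y = 3/4, z = 3/5, w = -2, v = 3/2

Row-reduce the augmented matrix:
R1 ← R1 / (5/4).
R2 ← R2 − 4/3·R1.
R3 ← R3 − 7/4·R1.
R4 ← R4 + 1·R1.
R5 ← R5 + 2/3·R1.
R2 ← R2 / (-61/30).
R1 ← R1 − 2/5·R2.
R3 ← R3 + 21/10·R2.
R4 ← R4 − 1/15·R2.
R5 ← R5 − 7/15·R2.
R3 ← R3 / (1163/915).
R1 ← R1 + 252/305·R3.
R2 ← R2 + 110/183·R3.
R4 ← R4 + 1903/2745·R3.
R5 ← R5 − 521/915·R3.
R4 ← R4 / (72457/52335).
R1 ← R1 − 3948/5815·R4.
R2 ← R2 − 2111/3489·R4.
R3 ← R3 + 27/2326·R4.
R5 ← R5 − 16351/6978·R4.
R5 ← R5 / (296095/289828).
R1 ← R1 − 804/10351·R5.
R2 ← R2 − 92375/72457·R5.
R3 ← R3 + 6359/144914·R5.
R4 ← R4 + 69955/72457·R5.
Reading off the reduced rows gives x = 2/3, y = 3/4, z = 3/5, w = -2, v = 3/2.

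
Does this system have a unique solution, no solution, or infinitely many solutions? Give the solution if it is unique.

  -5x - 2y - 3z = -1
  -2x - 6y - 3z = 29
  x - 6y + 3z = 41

x = 2, y = -6, z = 1

Row-reduce the augmented matrix:
R1 ← R1 / (-5).
R2 ← R2 + 2·R1.
R3 ← R3 − 1·R1.
R2 ← R2 / (-26/5).
R1 ← R1 − 2/5·R2.
R3 ← R3 + 32/5·R2.
R3 ← R3 / (60/13).
R1 ← R1 − 6/13·R3.
R2 ← R2 − 9/26·R3.
Reading off the reduced rows gives x = 2, y = -6, z = 1.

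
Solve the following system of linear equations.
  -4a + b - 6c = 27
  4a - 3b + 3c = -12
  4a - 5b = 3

Row-reduce:
R1 ← R1 / (-4).
R2 ← R2 − 4·R1.
R3 ← R3 − 4·R1.
R2 ← R2 / (-2).
R1 ← R1 + 1/4·R2.
R3 ← R3 + 4·R2.
Rank is 2 with 3 unknowns, leaving c free.

infinitely many solutions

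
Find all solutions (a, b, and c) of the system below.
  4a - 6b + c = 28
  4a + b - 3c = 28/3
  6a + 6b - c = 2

a = 3, b = -8/3, c = 0

Row-reduce the augmented matrix:
R1 ← R1 / (4).
R2 ← R2 − 4·R1.
R3 ← R3 − 6·R1.
R2 ← R2 / (7).
R1 ← R1 + 3/2·R2.
R3 ← R3 − 15·R2.
R3 ← R3 / (85/14).
R1 ← R1 + 17/28·R3.
R2 ← R2 + 4/7·R3.
Reading off the reduced rows gives a = 3, b = -8/3, c = 0.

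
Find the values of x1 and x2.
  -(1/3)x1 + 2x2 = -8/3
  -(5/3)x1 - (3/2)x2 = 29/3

x1 = -4, x2 = -2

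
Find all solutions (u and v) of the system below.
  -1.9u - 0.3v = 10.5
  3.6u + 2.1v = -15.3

u = -6, v = 3

Row-reduce the augmented matrix:
R1 ← R1 / (-19/10).
R2 ← R2 − 18/5·R1.
R2 ← R2 / (291/190).
R1 ← R1 − 3/19·R2.
Reading off the reduced rows gives u = -6, v = 3.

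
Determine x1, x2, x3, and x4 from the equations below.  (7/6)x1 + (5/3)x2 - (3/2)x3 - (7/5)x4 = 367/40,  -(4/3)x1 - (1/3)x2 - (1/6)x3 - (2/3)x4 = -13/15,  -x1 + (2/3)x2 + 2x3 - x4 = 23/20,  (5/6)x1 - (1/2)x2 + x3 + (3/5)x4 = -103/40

Row-reduce the augmented matrix:
R1 ← R1 / (7/6).
R2 ← R2 + 4/3·R1.
R3 ← R3 + 1·R1.
R4 ← R4 − 5/6·R1.
R2 ← R2 / (11/7).
R1 ← R1 − 10/7·R2.
R3 ← R3 − 44/21·R2.
R4 ← R4 + 71/42·R2.
R3 ← R3 / (29/9).
R1 ← R1 − 14/33·R3.
R2 ← R2 + 79/66·R3.
R4 ← R4 − 19/396·R3.
R4 ← R4 / (-5427/6380).
R1 ← R1 − 240/319·R4.
R2 ← R2 + 3627/3190·R4.
R3 ← R3 − 37/145·R4.
Reading off the reduced rows gives x1 = 3/4, x2 = 3, x3 = -4/5, x4 = -3/2.

x1 = 3/4, x2 = 3, x3 = -4/5, x4 = -3/2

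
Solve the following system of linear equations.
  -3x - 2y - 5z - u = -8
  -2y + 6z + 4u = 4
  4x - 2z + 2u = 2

Row-reduce:
R1 ← R1 / (-3).
R3 ← R3 − 4·R1.
R2 ← R2 / (-2).
R1 ← R1 − 2/3·R2.
R3 ← R3 + 8/3·R2.
R3 ← R3 / (-50/3).
R1 ← R1 − 11/3·R3.
R2 ← R2 + 3·R3.
Rank is 3 with 4 unknowns, leaving u free.

infinitely many solutions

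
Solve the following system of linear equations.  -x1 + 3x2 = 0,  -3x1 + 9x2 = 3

no solution

Row-reduce:
R1 ← R1 / (-1).
R2 ← R2 + 3·R1.
Row 2 reduces to 0 = 3, a contradiction. The system is inconsistent.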